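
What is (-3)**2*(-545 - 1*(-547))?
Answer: 18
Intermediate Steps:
(-3)**2*(-545 - 1*(-547)) = 9*(-545 + 547) = 9*2 = 18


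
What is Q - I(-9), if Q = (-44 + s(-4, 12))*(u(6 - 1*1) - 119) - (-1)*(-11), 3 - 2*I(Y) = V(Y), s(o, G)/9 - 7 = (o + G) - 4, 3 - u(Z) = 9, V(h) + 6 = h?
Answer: -6895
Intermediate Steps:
V(h) = -6 + h
u(Z) = -6 (u(Z) = 3 - 1*9 = 3 - 9 = -6)
s(o, G) = 27 + 9*G + 9*o (s(o, G) = 63 + 9*((o + G) - 4) = 63 + 9*((G + o) - 4) = 63 + 9*(-4 + G + o) = 63 + (-36 + 9*G + 9*o) = 27 + 9*G + 9*o)
I(Y) = 9/2 - Y/2 (I(Y) = 3/2 - (-6 + Y)/2 = 3/2 + (3 - Y/2) = 9/2 - Y/2)
Q = -6886 (Q = (-44 + (27 + 9*12 + 9*(-4)))*(-6 - 119) - (-1)*(-11) = (-44 + (27 + 108 - 36))*(-125) - 1*11 = (-44 + 99)*(-125) - 11 = 55*(-125) - 11 = -6875 - 11 = -6886)
Q - I(-9) = -6886 - (9/2 - ½*(-9)) = -6886 - (9/2 + 9/2) = -6886 - 1*9 = -6886 - 9 = -6895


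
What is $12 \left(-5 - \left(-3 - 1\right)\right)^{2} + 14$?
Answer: $26$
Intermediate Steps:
$12 \left(-5 - \left(-3 - 1\right)\right)^{2} + 14 = 12 \left(-5 - -4\right)^{2} + 14 = 12 \left(-5 + 4\right)^{2} + 14 = 12 \left(-1\right)^{2} + 14 = 12 \cdot 1 + 14 = 12 + 14 = 26$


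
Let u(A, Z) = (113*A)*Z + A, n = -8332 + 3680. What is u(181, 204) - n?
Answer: 4177245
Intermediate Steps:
n = -4652
u(A, Z) = A + 113*A*Z (u(A, Z) = 113*A*Z + A = A + 113*A*Z)
u(181, 204) - n = 181*(1 + 113*204) - 1*(-4652) = 181*(1 + 23052) + 4652 = 181*23053 + 4652 = 4172593 + 4652 = 4177245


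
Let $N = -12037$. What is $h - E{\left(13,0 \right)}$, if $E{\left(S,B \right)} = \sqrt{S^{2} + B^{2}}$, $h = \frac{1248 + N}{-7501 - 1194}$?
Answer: $- \frac{102246}{8695} \approx -11.759$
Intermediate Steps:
$h = \frac{10789}{8695}$ ($h = \frac{1248 - 12037}{-7501 - 1194} = - \frac{10789}{-8695} = \left(-10789\right) \left(- \frac{1}{8695}\right) = \frac{10789}{8695} \approx 1.2408$)
$E{\left(S,B \right)} = \sqrt{B^{2} + S^{2}}$
$h - E{\left(13,0 \right)} = \frac{10789}{8695} - \sqrt{0^{2} + 13^{2}} = \frac{10789}{8695} - \sqrt{0 + 169} = \frac{10789}{8695} - \sqrt{169} = \frac{10789}{8695} - 13 = - \frac{102246}{8695}$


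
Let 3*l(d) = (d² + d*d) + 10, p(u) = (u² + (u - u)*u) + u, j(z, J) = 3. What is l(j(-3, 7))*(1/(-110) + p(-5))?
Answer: 10262/55 ≈ 186.58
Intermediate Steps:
p(u) = u + u² (p(u) = (u² + 0*u) + u = (u² + 0) + u = u² + u = u + u²)
l(d) = 10/3 + 2*d²/3 (l(d) = ((d² + d*d) + 10)/3 = ((d² + d²) + 10)/3 = (2*d² + 10)/3 = (10 + 2*d²)/3 = 10/3 + 2*d²/3)
l(j(-3, 7))*(1/(-110) + p(-5)) = (10/3 + (⅔)*3²)*(1/(-110) - 5*(1 - 5)) = (10/3 + (⅔)*9)*(-1/110 - 5*(-4)) = (10/3 + 6)*(-1/110 + 20) = (28/3)*(2199/110) = 10262/55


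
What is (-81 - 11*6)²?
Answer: 21609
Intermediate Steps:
(-81 - 11*6)² = (-81 - 66)² = (-147)² = 21609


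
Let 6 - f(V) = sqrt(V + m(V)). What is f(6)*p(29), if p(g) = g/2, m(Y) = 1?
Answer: 87 - 29*sqrt(7)/2 ≈ 48.637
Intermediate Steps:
p(g) = g/2 (p(g) = g*(1/2) = g/2)
f(V) = 6 - sqrt(1 + V) (f(V) = 6 - sqrt(V + 1) = 6 - sqrt(1 + V))
f(6)*p(29) = (6 - sqrt(1 + 6))*((1/2)*29) = (6 - sqrt(7))*(29/2) = 87 - 29*sqrt(7)/2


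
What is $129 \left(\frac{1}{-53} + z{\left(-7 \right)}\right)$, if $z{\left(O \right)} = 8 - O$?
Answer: $\frac{102426}{53} \approx 1932.6$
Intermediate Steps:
$129 \left(\frac{1}{-53} + z{\left(-7 \right)}\right) = 129 \left(\frac{1}{-53} + \left(8 - -7\right)\right) = 129 \left(- \frac{1}{53} + \left(8 + 7\right)\right) = 129 \left(- \frac{1}{53} + 15\right) = 129 \cdot \frac{794}{53} = \frac{102426}{53}$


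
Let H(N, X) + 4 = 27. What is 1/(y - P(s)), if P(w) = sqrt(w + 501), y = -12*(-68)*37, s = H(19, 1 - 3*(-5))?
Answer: 7548/227889085 + sqrt(131)/455778170 ≈ 3.3146e-5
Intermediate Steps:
H(N, X) = 23 (H(N, X) = -4 + 27 = 23)
s = 23
y = 30192 (y = 816*37 = 30192)
P(w) = sqrt(501 + w)
1/(y - P(s)) = 1/(30192 - sqrt(501 + 23)) = 1/(30192 - sqrt(524)) = 1/(30192 - 2*sqrt(131))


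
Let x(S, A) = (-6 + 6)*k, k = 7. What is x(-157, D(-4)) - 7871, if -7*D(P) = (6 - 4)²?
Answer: -7871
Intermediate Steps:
D(P) = -4/7 (D(P) = -(6 - 4)²/7 = -⅐*2² = -⅐*4 = -4/7)
x(S, A) = 0 (x(S, A) = (-6 + 6)*7 = 0*7 = 0)
x(-157, D(-4)) - 7871 = 0 - 7871 = -7871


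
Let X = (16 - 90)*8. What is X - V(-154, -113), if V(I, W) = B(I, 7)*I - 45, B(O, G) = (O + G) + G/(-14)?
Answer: -23262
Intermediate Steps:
B(O, G) = O + 13*G/14 (B(O, G) = (G + O) + G*(-1/14) = (G + O) - G/14 = O + 13*G/14)
V(I, W) = -45 + I*(13/2 + I) (V(I, W) = (I + (13/14)*7)*I - 45 = (I + 13/2)*I - 45 = (13/2 + I)*I - 45 = I*(13/2 + I) - 45 = -45 + I*(13/2 + I))
X = -592 (X = -74*8 = -592)
X - V(-154, -113) = -592 - (-45 + (½)*(-154)*(13 + 2*(-154))) = -592 - (-45 + (½)*(-154)*(13 - 308)) = -592 - (-45 + (½)*(-154)*(-295)) = -592 - (-45 + 22715) = -592 - 1*22670 = -592 - 22670 = -23262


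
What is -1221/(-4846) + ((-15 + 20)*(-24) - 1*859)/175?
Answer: -4530559/848050 ≈ -5.3423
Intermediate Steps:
-1221/(-4846) + ((-15 + 20)*(-24) - 1*859)/175 = -1221*(-1/4846) + (5*(-24) - 859)*(1/175) = 1221/4846 + (-120 - 859)*(1/175) = 1221/4846 - 979*1/175 = 1221/4846 - 979/175 = -4530559/848050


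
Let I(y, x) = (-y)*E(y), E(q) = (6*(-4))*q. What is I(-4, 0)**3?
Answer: 56623104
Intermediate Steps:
E(q) = -24*q
I(y, x) = 24*y**2 (I(y, x) = (-y)*(-24*y) = 24*y**2)
I(-4, 0)**3 = (24*(-4)**2)**3 = (24*16)**3 = 384**3 = 56623104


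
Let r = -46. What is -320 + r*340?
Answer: -15960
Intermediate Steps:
-320 + r*340 = -320 - 46*340 = -320 - 15640 = -15960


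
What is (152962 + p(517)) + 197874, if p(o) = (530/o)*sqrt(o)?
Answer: 350836 + 530*sqrt(517)/517 ≈ 3.5086e+5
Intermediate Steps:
p(o) = 530/sqrt(o)
(152962 + p(517)) + 197874 = (152962 + 530/sqrt(517)) + 197874 = (152962 + 530*(sqrt(517)/517)) + 197874 = (152962 + 530*sqrt(517)/517) + 197874 = 350836 + 530*sqrt(517)/517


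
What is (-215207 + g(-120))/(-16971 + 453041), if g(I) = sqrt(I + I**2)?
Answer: -215207/436070 + sqrt(3570)/218035 ≈ -0.49324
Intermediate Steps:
(-215207 + g(-120))/(-16971 + 453041) = (-215207 + sqrt(-120*(1 - 120)))/(-16971 + 453041) = (-215207 + sqrt(-120*(-119)))/436070 = (-215207 + sqrt(14280))*(1/436070) = (-215207 + 2*sqrt(3570))*(1/436070) = -215207/436070 + sqrt(3570)/218035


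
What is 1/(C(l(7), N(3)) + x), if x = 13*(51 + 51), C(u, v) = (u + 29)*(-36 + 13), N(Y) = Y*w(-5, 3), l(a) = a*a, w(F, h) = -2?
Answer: -1/468 ≈ -0.0021368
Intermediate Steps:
l(a) = a²
N(Y) = -2*Y (N(Y) = Y*(-2) = -2*Y)
C(u, v) = -667 - 23*u (C(u, v) = (29 + u)*(-23) = -667 - 23*u)
x = 1326 (x = 13*102 = 1326)
1/(C(l(7), N(3)) + x) = 1/((-667 - 23*7²) + 1326) = 1/((-667 - 23*49) + 1326) = 1/((-667 - 1127) + 1326) = 1/(-1794 + 1326) = 1/(-468) = -1/468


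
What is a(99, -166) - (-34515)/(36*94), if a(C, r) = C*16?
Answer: 599419/376 ≈ 1594.2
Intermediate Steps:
a(C, r) = 16*C
a(99, -166) - (-34515)/(36*94) = 16*99 - (-34515)/(36*94) = 1584 - (-34515)/3384 = 1584 - 1*(-3835/376) = 1584 + 3835/376 = 599419/376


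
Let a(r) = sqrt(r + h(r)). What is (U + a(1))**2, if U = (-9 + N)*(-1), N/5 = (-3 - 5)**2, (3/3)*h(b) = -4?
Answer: (311 - I*sqrt(3))**2 ≈ 96718.0 - 1077.0*I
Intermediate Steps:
h(b) = -4
N = 320 (N = 5*(-3 - 5)**2 = 5*(-8)**2 = 5*64 = 320)
a(r) = sqrt(-4 + r) (a(r) = sqrt(r - 4) = sqrt(-4 + r))
U = -311 (U = (-9 + 320)*(-1) = 311*(-1) = -311)
(U + a(1))**2 = (-311 + sqrt(-4 + 1))**2 = (-311 + sqrt(-3))**2 = (-311 + I*sqrt(3))**2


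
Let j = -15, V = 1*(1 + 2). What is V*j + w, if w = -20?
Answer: -65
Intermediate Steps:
V = 3 (V = 1*3 = 3)
V*j + w = 3*(-15) - 20 = -45 - 20 = -65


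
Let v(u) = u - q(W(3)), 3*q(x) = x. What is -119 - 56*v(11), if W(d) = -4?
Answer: -2429/3 ≈ -809.67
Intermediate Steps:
q(x) = x/3
v(u) = 4/3 + u (v(u) = u - (-4)/3 = u - 1*(-4/3) = u + 4/3 = 4/3 + u)
-119 - 56*v(11) = -119 - 56*(4/3 + 11) = -119 - 56*37/3 = -119 - 2072/3 = -2429/3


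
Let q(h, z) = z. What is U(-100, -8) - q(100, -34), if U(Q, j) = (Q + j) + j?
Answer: -82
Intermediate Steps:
U(Q, j) = Q + 2*j
U(-100, -8) - q(100, -34) = (-100 + 2*(-8)) - 1*(-34) = (-100 - 16) + 34 = -116 + 34 = -82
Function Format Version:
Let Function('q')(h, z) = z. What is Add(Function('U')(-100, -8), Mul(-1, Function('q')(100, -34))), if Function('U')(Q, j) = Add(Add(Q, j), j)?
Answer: -82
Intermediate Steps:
Function('U')(Q, j) = Add(Q, Mul(2, j))
Add(Function('U')(-100, -8), Mul(-1, Function('q')(100, -34))) = Add(Add(-100, Mul(2, -8)), Mul(-1, -34)) = Add(Add(-100, -16), 34) = Add(-116, 34) = -82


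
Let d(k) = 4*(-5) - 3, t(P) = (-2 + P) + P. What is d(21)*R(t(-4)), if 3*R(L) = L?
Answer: 230/3 ≈ 76.667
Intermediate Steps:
t(P) = -2 + 2*P
R(L) = L/3
d(k) = -23 (d(k) = -20 - 3 = -23)
d(21)*R(t(-4)) = -23*(-2 + 2*(-4))/3 = -23*(-2 - 8)/3 = -23*(-10)/3 = -23*(-10/3) = 230/3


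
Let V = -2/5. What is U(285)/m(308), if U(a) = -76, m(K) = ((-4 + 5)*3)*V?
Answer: 190/3 ≈ 63.333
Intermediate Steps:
V = -⅖ (V = -2*⅕ = -⅖ ≈ -0.40000)
m(K) = -6/5 (m(K) = ((-4 + 5)*3)*(-⅖) = (1*3)*(-⅖) = 3*(-⅖) = -6/5)
U(285)/m(308) = -76/(-6/5) = -76*(-⅚) = 190/3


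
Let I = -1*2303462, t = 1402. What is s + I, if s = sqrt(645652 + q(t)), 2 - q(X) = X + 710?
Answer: -2303462 + sqrt(643542) ≈ -2.3027e+6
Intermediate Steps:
q(X) = -708 - X (q(X) = 2 - (X + 710) = 2 - (710 + X) = 2 + (-710 - X) = -708 - X)
s = sqrt(643542) (s = sqrt(645652 + (-708 - 1*1402)) = sqrt(645652 + (-708 - 1402)) = sqrt(645652 - 2110) = sqrt(643542) ≈ 802.21)
I = -2303462
s + I = sqrt(643542) - 2303462 = -2303462 + sqrt(643542)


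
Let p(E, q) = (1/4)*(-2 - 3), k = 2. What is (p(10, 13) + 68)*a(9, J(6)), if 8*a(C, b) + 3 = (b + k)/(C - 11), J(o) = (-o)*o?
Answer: 1869/16 ≈ 116.81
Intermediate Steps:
J(o) = -o²
a(C, b) = -3/8 + (2 + b)/(8*(-11 + C)) (a(C, b) = -3/8 + ((b + 2)/(C - 11))/8 = -3/8 + ((2 + b)/(-11 + C))/8 = -3/8 + (2 + b)/(8*(-11 + C)))
p(E, q) = -5/4 (p(E, q) = (1*(¼))*(-5) = (¼)*(-5) = -5/4)
(p(10, 13) + 68)*a(9, J(6)) = (-5/4 + 68)*((35 - 1*6² - 3*9)/(8*(-11 + 9))) = 267*((⅛)*(35 - 1*36 - 27)/(-2))/4 = 267*((⅛)*(-½)*(35 - 36 - 27))/4 = 267*((⅛)*(-½)*(-28))/4 = (267/4)*(7/4) = 1869/16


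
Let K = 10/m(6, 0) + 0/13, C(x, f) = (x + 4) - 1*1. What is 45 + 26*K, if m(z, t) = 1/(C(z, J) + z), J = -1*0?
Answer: 3945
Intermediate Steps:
J = 0
C(x, f) = 3 + x (C(x, f) = (4 + x) - 1 = 3 + x)
m(z, t) = 1/(3 + 2*z) (m(z, t) = 1/((3 + z) + z) = 1/(3 + 2*z))
K = 150 (K = 10/(1/(3 + 2*6)) + 0/13 = 10/(1/(3 + 12)) + 0*(1/13) = 10/(1/15) + 0 = 10*15 + 0 = 150 + 0 = 150)
45 + 26*K = 45 + 26*150 = 45 + 3900 = 3945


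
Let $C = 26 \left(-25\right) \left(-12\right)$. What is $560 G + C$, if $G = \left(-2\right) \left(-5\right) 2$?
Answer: $19000$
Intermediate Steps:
$G = 20$ ($G = 10 \cdot 2 = 20$)
$C = 7800$ ($C = \left(-650\right) \left(-12\right) = 7800$)
$560 G + C = 560 \cdot 20 + 7800 = 11200 + 7800 = 19000$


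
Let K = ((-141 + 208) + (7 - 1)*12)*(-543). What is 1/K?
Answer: -1/75477 ≈ -1.3249e-5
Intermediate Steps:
K = -75477 (K = (67 + 6*12)*(-543) = (67 + 72)*(-543) = 139*(-543) = -75477)
1/K = 1/(-75477) = -1/75477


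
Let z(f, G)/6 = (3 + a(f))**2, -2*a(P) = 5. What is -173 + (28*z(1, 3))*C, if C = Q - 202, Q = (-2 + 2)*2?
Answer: -8657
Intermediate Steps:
a(P) = -5/2 (a(P) = -1/2*5 = -5/2)
Q = 0 (Q = 0*2 = 0)
z(f, G) = 3/2 (z(f, G) = 6*(3 - 5/2)**2 = 6*(1/2)**2 = 6*(1/4) = 3/2)
C = -202 (C = 0 - 202 = -202)
-173 + (28*z(1, 3))*C = -173 + (28*(3/2))*(-202) = -173 + 42*(-202) = -173 - 8484 = -8657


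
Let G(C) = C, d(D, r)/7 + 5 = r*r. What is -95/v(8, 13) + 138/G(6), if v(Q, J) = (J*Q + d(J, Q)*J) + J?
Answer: 126083/5486 ≈ 22.983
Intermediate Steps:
d(D, r) = -35 + 7*r² (d(D, r) = -35 + 7*(r*r) = -35 + 7*r²)
v(Q, J) = J + J*Q + J*(-35 + 7*Q²) (v(Q, J) = (J*Q + (-35 + 7*Q²)*J) + J = (J*Q + J*(-35 + 7*Q²)) + J = J + J*Q + J*(-35 + 7*Q²))
-95/v(8, 13) + 138/G(6) = -95*1/(13*(-34 + 8 + 7*8²)) + 138/6 = -95*1/(13*(-34 + 8 + 7*64)) + 138*(⅙) = -95*1/(13*(-34 + 8 + 448)) + 23 = -95/(13*422) + 23 = -95/5486 + 23 = 126083/5486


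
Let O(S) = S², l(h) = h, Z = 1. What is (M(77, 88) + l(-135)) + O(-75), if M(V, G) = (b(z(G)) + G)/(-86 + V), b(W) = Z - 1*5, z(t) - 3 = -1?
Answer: 16442/3 ≈ 5480.7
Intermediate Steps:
z(t) = 2 (z(t) = 3 - 1 = 2)
b(W) = -4 (b(W) = 1 - 1*5 = 1 - 5 = -4)
M(V, G) = (-4 + G)/(-86 + V)
(M(77, 88) + l(-135)) + O(-75) = ((-4 + 88)/(-86 + 77) - 135) + (-75)² = (84/(-9) - 135) + 5625 = (-⅑*84 - 135) + 5625 = (-28/3 - 135) + 5625 = -433/3 + 5625 = 16442/3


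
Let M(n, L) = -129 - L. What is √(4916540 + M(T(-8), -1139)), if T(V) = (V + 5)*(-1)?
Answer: 5*√196702 ≈ 2217.6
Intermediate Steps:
T(V) = -5 - V (T(V) = (5 + V)*(-1) = -5 - V)
√(4916540 + M(T(-8), -1139)) = √(4916540 + (-129 - 1*(-1139))) = √(4916540 + (-129 + 1139)) = √(4916540 + 1010) = √4917550 = 5*√196702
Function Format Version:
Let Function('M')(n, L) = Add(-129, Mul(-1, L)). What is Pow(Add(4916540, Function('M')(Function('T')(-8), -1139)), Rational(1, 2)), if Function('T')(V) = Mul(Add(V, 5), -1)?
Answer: Mul(5, Pow(196702, Rational(1, 2))) ≈ 2217.6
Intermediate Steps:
Function('T')(V) = Add(-5, Mul(-1, V)) (Function('T')(V) = Mul(Add(5, V), -1) = Add(-5, Mul(-1, V)))
Pow(Add(4916540, Function('M')(Function('T')(-8), -1139)), Rational(1, 2)) = Pow(Add(4916540, Add(-129, Mul(-1, -1139))), Rational(1, 2)) = Pow(Add(4916540, Add(-129, 1139)), Rational(1, 2)) = Pow(Add(4916540, 1010), Rational(1, 2)) = Pow(4917550, Rational(1, 2)) = Mul(5, Pow(196702, Rational(1, 2)))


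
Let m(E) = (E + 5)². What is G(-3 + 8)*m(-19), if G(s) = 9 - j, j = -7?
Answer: 3136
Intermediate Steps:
G(s) = 16 (G(s) = 9 - 1*(-7) = 9 + 7 = 16)
m(E) = (5 + E)²
G(-3 + 8)*m(-19) = 16*(5 - 19)² = 16*(-14)² = 16*196 = 3136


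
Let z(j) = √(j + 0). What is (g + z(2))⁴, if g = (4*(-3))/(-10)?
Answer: 14596/625 + 2064*√2/125 ≈ 46.705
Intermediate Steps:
g = 6/5 (g = -12*(-⅒) = 6/5 ≈ 1.2000)
z(j) = √j
(g + z(2))⁴ = (6/5 + √2)⁴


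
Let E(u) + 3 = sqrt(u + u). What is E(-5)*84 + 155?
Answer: -97 + 84*I*sqrt(10) ≈ -97.0 + 265.63*I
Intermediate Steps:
E(u) = -3 + sqrt(2)*sqrt(u) (E(u) = -3 + sqrt(u + u) = -3 + sqrt(2*u) = -3 + sqrt(2)*sqrt(u))
E(-5)*84 + 155 = (-3 + sqrt(2)*sqrt(-5))*84 + 155 = (-3 + sqrt(2)*(I*sqrt(5)))*84 + 155 = (-3 + I*sqrt(10))*84 + 155 = (-252 + 84*I*sqrt(10)) + 155 = -97 + 84*I*sqrt(10)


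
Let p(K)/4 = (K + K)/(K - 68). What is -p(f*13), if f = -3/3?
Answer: -104/81 ≈ -1.2840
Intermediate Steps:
f = -1 (f = -3*⅓ = -1)
p(K) = 8*K/(-68 + K) (p(K) = 4*((K + K)/(K - 68)) = 4*((2*K)/(-68 + K)) = 4*(2*K/(-68 + K)) = 8*K/(-68 + K))
-p(f*13) = -8*(-1*13)/(-68 - 1*13) = -8*(-13)/(-68 - 13) = -8*(-13)/(-81) = -8*(-13)*(-1)/81 = -1*104/81 = -104/81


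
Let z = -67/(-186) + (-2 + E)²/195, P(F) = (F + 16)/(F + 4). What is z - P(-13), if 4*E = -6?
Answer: 18289/24180 ≈ 0.75637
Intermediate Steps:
E = -3/2 (E = (¼)*(-6) = -3/2 ≈ -1.5000)
P(F) = (16 + F)/(4 + F)
z = 10229/24180 (z = -67/(-186) + (-2 - 3/2)²/195 = -67*(-1/186) + (-7/2)²*(1/195) = 67/186 + (49/4)*(1/195) = 67/186 + 49/780 = 10229/24180 ≈ 0.42304)
z - P(-13) = 10229/24180 - (16 - 13)/(4 - 13) = 10229/24180 - 3/(-9) = 10229/24180 - (-1)*3/9 = 10229/24180 - 1*(-⅓) = 10229/24180 + ⅓ = 18289/24180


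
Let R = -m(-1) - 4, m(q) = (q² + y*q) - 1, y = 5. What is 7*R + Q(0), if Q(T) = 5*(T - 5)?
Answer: -18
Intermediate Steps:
Q(T) = -25 + 5*T (Q(T) = 5*(-5 + T) = -25 + 5*T)
m(q) = -1 + q² + 5*q (m(q) = (q² + 5*q) - 1 = -1 + q² + 5*q)
R = 1 (R = -(-1 + (-1)² + 5*(-1)) - 4 = -(-1 + 1 - 5) - 4 = -1*(-5) - 4 = 5 - 4 = 1)
7*R + Q(0) = 7*1 + (-25 + 5*0) = 7 + (-25 + 0) = 7 - 25 = -18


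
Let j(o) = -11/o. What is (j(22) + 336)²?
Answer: 450241/4 ≈ 1.1256e+5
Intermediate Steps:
(j(22) + 336)² = (-11/22 + 336)² = (-11*1/22 + 336)² = (-½ + 336)² = (671/2)² = 450241/4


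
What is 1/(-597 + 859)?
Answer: 1/262 ≈ 0.0038168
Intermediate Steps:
1/(-597 + 859) = 1/262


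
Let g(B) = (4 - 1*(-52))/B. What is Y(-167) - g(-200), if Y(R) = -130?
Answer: -3243/25 ≈ -129.72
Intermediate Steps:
g(B) = 56/B (g(B) = (4 + 52)/B = 56/B)
Y(-167) - g(-200) = -130 - 56/(-200) = -130 - 56*(-1)/200 = -130 - 1*(-7/25) = -130 + 7/25 = -3243/25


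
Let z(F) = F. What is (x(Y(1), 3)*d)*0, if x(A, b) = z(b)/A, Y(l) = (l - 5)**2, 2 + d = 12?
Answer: 0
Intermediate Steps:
d = 10 (d = -2 + 12 = 10)
Y(l) = (-5 + l)**2
x(A, b) = b/A
(x(Y(1), 3)*d)*0 = ((3/((-5 + 1)**2))*10)*0 = ((3/((-4)**2))*10)*0 = ((3/16)*10)*0 = (15/8)*0 = 0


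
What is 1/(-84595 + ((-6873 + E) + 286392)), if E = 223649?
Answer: 1/418573 ≈ 2.3891e-6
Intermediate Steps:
1/(-84595 + ((-6873 + E) + 286392)) = 1/(-84595 + ((-6873 + 223649) + 286392)) = 1/(-84595 + (216776 + 286392)) = 1/(-84595 + 503168) = 1/418573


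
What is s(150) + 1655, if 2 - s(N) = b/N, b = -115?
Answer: 49733/30 ≈ 1657.8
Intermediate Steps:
s(N) = 2 + 115/N (s(N) = 2 - (-115)/N = 2 + 115/N)
s(150) + 1655 = (2 + 115/150) + 1655 = (2 + 115*(1/150)) + 1655 = (2 + 23/30) + 1655 = 83/30 + 1655 = 49733/30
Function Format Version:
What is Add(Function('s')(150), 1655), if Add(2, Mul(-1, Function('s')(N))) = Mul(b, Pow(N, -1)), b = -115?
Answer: Rational(49733, 30) ≈ 1657.8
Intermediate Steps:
Function('s')(N) = Add(2, Mul(115, Pow(N, -1))) (Function('s')(N) = Add(2, Mul(-1, Mul(-115, Pow(N, -1)))) = Add(2, Mul(115, Pow(N, -1))))
Add(Function('s')(150), 1655) = Add(Add(2, Mul(115, Pow(150, -1))), 1655) = Add(Add(2, Mul(115, Rational(1, 150))), 1655) = Add(Add(2, Rational(23, 30)), 1655) = Add(Rational(83, 30), 1655) = Rational(49733, 30)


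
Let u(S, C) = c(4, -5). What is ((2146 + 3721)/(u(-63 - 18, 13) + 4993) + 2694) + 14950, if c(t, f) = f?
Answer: 88014139/4988 ≈ 17645.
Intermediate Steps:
u(S, C) = -5
((2146 + 3721)/(u(-63 - 18, 13) + 4993) + 2694) + 14950 = ((2146 + 3721)/(-5 + 4993) + 2694) + 14950 = (5867/4988 + 2694) + 14950 = 13443539/4988 + 14950 = 88014139/4988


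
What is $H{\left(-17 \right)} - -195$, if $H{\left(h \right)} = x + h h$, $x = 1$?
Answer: $485$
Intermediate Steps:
$H{\left(h \right)} = 1 + h^{2}$ ($H{\left(h \right)} = 1 + h h = 1 + h^{2}$)
$H{\left(-17 \right)} - -195 = \left(1 + \left(-17\right)^{2}\right) - -195 = \left(1 + 289\right) + 195 = 290 + 195 = 485$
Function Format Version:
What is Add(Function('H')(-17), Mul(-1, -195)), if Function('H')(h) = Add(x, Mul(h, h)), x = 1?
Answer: 485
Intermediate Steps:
Function('H')(h) = Add(1, Pow(h, 2)) (Function('H')(h) = Add(1, Mul(h, h)) = Add(1, Pow(h, 2)))
Add(Function('H')(-17), Mul(-1, -195)) = Add(Add(1, Pow(-17, 2)), Mul(-1, -195)) = Add(Add(1, 289), 195) = Add(290, 195) = 485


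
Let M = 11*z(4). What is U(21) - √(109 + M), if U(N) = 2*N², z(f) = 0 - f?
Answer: 882 - √65 ≈ 873.94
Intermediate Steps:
z(f) = -f
M = -44 (M = 11*(-1*4) = 11*(-4) = -44)
U(21) - √(109 + M) = 2*21² - √(109 - 44) = 2*441 - √65 = 882 - √65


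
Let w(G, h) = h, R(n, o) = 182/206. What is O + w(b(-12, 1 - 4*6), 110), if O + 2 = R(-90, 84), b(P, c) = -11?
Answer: 11215/103 ≈ 108.88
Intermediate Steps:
R(n, o) = 91/103 (R(n, o) = 182*(1/206) = 91/103)
O = -115/103 (O = -2 + 91/103 = -115/103 ≈ -1.1165)
O + w(b(-12, 1 - 4*6), 110) = -115/103 + 110 = 11215/103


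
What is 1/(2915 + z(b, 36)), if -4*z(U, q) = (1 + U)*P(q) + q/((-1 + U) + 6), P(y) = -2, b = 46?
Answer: 34/99903 ≈ 0.00034033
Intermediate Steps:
z(U, q) = 1/2 + U/2 - q/(4*(5 + U)) (z(U, q) = -((1 + U)*(-2) + q/((-1 + U) + 6))/4 = -((-2 - 2*U) + q/(5 + U))/4 = -(-2 - 2*U + q/(5 + U))/4 = 1/2 + U/2 - q/(4*(5 + U)))
1/(2915 + z(b, 36)) = 1/(2915 + (10 - 1*36 + 2*46**2 + 12*46)/(4*(5 + 46))) = 1/(2915 + (1/4)*(10 - 36 + 2*2116 + 552)/51) = 1/(2915 + (1/4)*(1/51)*(10 - 36 + 4232 + 552)) = 1/(2915 + (1/4)*(1/51)*4758) = 1/(2915 + 793/34) = 1/(99903/34) = 34/99903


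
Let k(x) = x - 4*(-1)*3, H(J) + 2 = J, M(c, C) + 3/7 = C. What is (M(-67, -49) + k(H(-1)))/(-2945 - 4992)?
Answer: 283/55559 ≈ 0.0050937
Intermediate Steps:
M(c, C) = -3/7 + C
H(J) = -2 + J
k(x) = 12 + x (k(x) = x + 4*3 = x + 12 = 12 + x)
(M(-67, -49) + k(H(-1)))/(-2945 - 4992) = ((-3/7 - 49) + (12 + (-2 - 1)))/(-2945 - 4992) = (-346/7 + (12 - 3))/(-7937) = (-346/7 + 9)*(-1/7937) = -283/7*(-1/7937) = 283/55559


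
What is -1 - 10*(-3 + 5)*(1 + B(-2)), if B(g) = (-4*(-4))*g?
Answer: 619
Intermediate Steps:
B(g) = 16*g
-1 - 10*(-3 + 5)*(1 + B(-2)) = -1 - 10*(-3 + 5)*(1 + 16*(-2)) = -1 - 20*(1 - 32) = -1 - 20*(-31) = -1 - 10*(-62) = -1 + 620 = 619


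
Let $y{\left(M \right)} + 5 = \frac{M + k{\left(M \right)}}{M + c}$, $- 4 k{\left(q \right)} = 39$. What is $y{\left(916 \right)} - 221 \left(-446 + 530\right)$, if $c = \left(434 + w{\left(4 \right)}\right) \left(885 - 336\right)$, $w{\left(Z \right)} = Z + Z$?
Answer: $- \frac{18091698799}{974296} \approx -18569.0$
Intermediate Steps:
$k{\left(q \right)} = - \frac{39}{4}$ ($k{\left(q \right)} = \left(- \frac{1}{4}\right) 39 = - \frac{39}{4}$)
$w{\left(Z \right)} = 2 Z$
$c = 242658$ ($c = \left(434 + 2 \cdot 4\right) \left(885 - 336\right) = \left(434 + 8\right) 549 = 442 \cdot 549 = 242658$)
$y{\left(M \right)} = -5 + \frac{- \frac{39}{4} + M}{242658 + M}$ ($y{\left(M \right)} = -5 + \frac{M - \frac{39}{4}}{M + 242658} = -5 + \frac{- \frac{39}{4} + M}{242658 + M}$)
$y{\left(916 \right)} - 221 \left(-446 + 530\right) = \frac{-4853199 - 14656}{4 \left(242658 + 916\right)} - 221 \left(-446 + 530\right) = \frac{-4853199 - 14656}{4 \cdot 243574} - 18564 = \frac{1}{4} \cdot \frac{1}{243574} \left(-4867855\right) - 18564 = - \frac{4867855}{974296} - 18564 = - \frac{18091698799}{974296}$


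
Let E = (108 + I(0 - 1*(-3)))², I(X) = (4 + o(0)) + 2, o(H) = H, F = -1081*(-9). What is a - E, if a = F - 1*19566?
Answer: -22833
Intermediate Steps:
F = 9729
I(X) = 6 (I(X) = (4 + 0) + 2 = 4 + 2 = 6)
a = -9837 (a = 9729 - 1*19566 = 9729 - 19566 = -9837)
E = 12996 (E = (108 + 6)² = 114² = 12996)
a - E = -9837 - 1*12996 = -9837 - 12996 = -22833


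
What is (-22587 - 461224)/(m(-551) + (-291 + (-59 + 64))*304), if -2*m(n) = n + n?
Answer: 483811/86393 ≈ 5.6001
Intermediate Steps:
m(n) = -n (m(n) = -(n + n)/2 = -n)
(-22587 - 461224)/(m(-551) + (-291 + (-59 + 64))*304) = (-22587 - 461224)/(-1*(-551) + (-291 + (-59 + 64))*304) = -483811/(551 + (-291 + 5)*304) = -483811/(551 - 286*304) = -483811/(551 - 86944) = -483811/(-86393) = -483811*(-1/86393) = 483811/86393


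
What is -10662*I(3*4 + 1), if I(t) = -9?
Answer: 95958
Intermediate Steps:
-10662*I(3*4 + 1) = -10662*(-9) = 95958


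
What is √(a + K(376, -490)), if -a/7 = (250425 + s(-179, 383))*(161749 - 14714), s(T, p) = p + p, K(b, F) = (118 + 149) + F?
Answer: I*√258537081018 ≈ 5.0847e+5*I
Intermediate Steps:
K(b, F) = 267 + F
s(T, p) = 2*p
a = -258537080795 (a = -7*(250425 + 2*383)*(161749 - 14714) = -7*(250425 + 766)*147035 = -1758337*147035 = -7*36933868685 = -258537080795)
√(a + K(376, -490)) = √(-258537080795 + (267 - 490)) = √(-258537080795 - 223) = √(-258537081018) = I*√258537081018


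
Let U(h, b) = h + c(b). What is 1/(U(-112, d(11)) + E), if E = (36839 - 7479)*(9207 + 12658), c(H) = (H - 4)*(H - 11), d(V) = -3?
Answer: 1/641956386 ≈ 1.5577e-9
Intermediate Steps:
c(H) = (-11 + H)*(-4 + H) (c(H) = (-4 + H)*(-11 + H) = (-11 + H)*(-4 + H))
U(h, b) = 44 + h + b**2 - 15*b (U(h, b) = h + (44 + b**2 - 15*b) = 44 + h + b**2 - 15*b)
E = 641956400 (E = 29360*21865 = 641956400)
1/(U(-112, d(11)) + E) = 1/((44 - 112 + (-3)**2 - 15*(-3)) + 641956400) = 1/((44 - 112 + 9 + 45) + 641956400) = 1/(-14 + 641956400) = 1/641956386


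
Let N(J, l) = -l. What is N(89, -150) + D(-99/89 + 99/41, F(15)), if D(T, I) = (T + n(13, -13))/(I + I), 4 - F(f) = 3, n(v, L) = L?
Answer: 1052015/7298 ≈ 144.15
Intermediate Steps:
F(f) = 1 (F(f) = 4 - 1*3 = 4 - 3 = 1)
D(T, I) = (-13 + T)/(2*I) (D(T, I) = (T - 13)/(I + I) = (-13 + T)/((2*I)) = (-13 + T)*(1/(2*I)) = (-13 + T)/(2*I))
N(89, -150) + D(-99/89 + 99/41, F(15)) = -1*(-150) + (1/2)*(-13 + (-99/89 + 99/41))/1 = 150 + (1/2)*1*(-13 + (-99*1/89 + 99*(1/41))) = 150 + (1/2)*1*(-13 + (-99/89 + 99/41)) = 150 + (1/2)*1*(-13 + 4752/3649) = 150 + (1/2)*1*(-42685/3649) = 150 - 42685/7298 = 1052015/7298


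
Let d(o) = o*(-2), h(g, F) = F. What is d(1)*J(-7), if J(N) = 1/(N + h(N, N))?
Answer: ⅐ ≈ 0.14286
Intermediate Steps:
d(o) = -2*o
J(N) = 1/(2*N) (J(N) = 1/(N + N) = 1/(2*N))
d(1)*J(-7) = (-2*1)*((½)/(-7)) = -(-1)/7 = -2*(-1/14) = ⅐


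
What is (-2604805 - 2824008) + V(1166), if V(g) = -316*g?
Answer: -5797269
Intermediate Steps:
(-2604805 - 2824008) + V(1166) = (-2604805 - 2824008) - 316*1166 = -5428813 - 368456 = -5797269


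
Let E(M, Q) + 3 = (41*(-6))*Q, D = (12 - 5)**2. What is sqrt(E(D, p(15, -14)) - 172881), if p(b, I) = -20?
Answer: 2*I*sqrt(41991) ≈ 409.83*I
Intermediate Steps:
D = 49 (D = 7**2 = 49)
E(M, Q) = -3 - 246*Q (E(M, Q) = -3 + (41*(-6))*Q = -3 - 246*Q)
sqrt(E(D, p(15, -14)) - 172881) = sqrt((-3 - 246*(-20)) - 172881) = sqrt((-3 + 4920) - 172881) = sqrt(4917 - 172881) = sqrt(-167964) = 2*I*sqrt(41991)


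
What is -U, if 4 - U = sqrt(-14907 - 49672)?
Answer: -4 + I*sqrt(64579) ≈ -4.0 + 254.12*I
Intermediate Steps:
U = 4 - I*sqrt(64579) (U = 4 - sqrt(-14907 - 49672) = 4 - sqrt(-64579) = 4 - I*sqrt(64579) ≈ 4.0 - 254.12*I)
-U = -(4 - I*sqrt(64579)) = -4 + I*sqrt(64579)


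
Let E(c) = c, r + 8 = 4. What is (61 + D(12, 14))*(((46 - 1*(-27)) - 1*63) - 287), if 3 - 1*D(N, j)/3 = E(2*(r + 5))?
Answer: -17728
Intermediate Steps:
r = -4 (r = -8 + 4 = -4)
D(N, j) = 3 (D(N, j) = 9 - 6*(-4 + 5) = 9 - 6 = 3)
(61 + D(12, 14))*(((46 - 1*(-27)) - 1*63) - 287) = (61 + 3)*(((46 - 1*(-27)) - 1*63) - 287) = 64*(((46 + 27) - 63) - 287) = 64*((73 - 63) - 287) = 64*(10 - 287) = 64*(-277) = -17728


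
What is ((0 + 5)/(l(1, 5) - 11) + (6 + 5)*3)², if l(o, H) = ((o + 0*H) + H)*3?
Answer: 55696/49 ≈ 1136.7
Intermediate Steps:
l(o, H) = 3*H + 3*o (l(o, H) = ((o + 0) + H)*3 = (o + H)*3 = (H + o)*3 = 3*H + 3*o)
((0 + 5)/(l(1, 5) - 11) + (6 + 5)*3)² = ((0 + 5)/((3*5 + 3*1) - 11) + (6 + 5)*3)² = (5/((15 + 3) - 11) + 11*3)² = (5/(18 - 11) + 33)² = (5/7 + 33)² = (236/7)² = 55696/49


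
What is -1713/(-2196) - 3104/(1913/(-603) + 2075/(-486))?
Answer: 74123400653/177383364 ≈ 417.87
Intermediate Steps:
-1713/(-2196) - 3104/(1913/(-603) + 2075/(-486)) = -1713*(-1/2196) - 3104/(1913*(-1/603) + 2075*(-1/486)) = 571/732 - 3104/(-1913/603 - 2075/486) = 571/732 - 3104/(-242327/32562) = 571/732 - 3104*(-32562/242327) = 571/732 + 101072448/242327 = 74123400653/177383364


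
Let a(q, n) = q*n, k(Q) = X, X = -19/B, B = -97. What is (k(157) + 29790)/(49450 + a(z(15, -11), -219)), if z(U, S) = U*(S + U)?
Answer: 2889649/3522070 ≈ 0.82044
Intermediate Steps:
X = 19/97 (X = -19/(-97) = -19*(-1/97) = 19/97 ≈ 0.19588)
k(Q) = 19/97
a(q, n) = n*q
(k(157) + 29790)/(49450 + a(z(15, -11), -219)) = (19/97 + 29790)/(49450 - 3285*(-11 + 15)) = 2889649/(97*(49450 - 3285*4)) = 2889649/(97*(49450 - 219*60)) = 2889649/(97*(49450 - 13140)) = (2889649/97)/36310 = (2889649/97)*(1/36310) = 2889649/3522070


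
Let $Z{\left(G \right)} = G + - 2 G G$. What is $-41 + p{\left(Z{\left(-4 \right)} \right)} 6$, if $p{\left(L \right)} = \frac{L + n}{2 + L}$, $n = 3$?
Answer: $- \frac{598}{17} \approx -35.176$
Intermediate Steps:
$Z{\left(G \right)} = G - 2 G^{2}$
$p{\left(L \right)} = \frac{3 + L}{2 + L}$ ($p{\left(L \right)} = \frac{L + 3}{2 + L} = \frac{3 + L}{2 + L}$)
$-41 + p{\left(Z{\left(-4 \right)} \right)} 6 = -41 + \frac{3 - 4 \left(1 - -8\right)}{2 - 4 \left(1 - -8\right)} 6 = -41 + \frac{3 - 4 \left(1 + 8\right)}{2 - 4 \left(1 + 8\right)} 6 = -41 + \frac{3 - 36}{2 - 36} \cdot 6 = -41 + \frac{1}{-34} \left(-33\right) 6 = -41 + \left(- \frac{1}{34}\right) \left(-33\right) 6 = -41 + \frac{33}{34} \cdot 6 = -41 + \frac{99}{17} = - \frac{598}{17}$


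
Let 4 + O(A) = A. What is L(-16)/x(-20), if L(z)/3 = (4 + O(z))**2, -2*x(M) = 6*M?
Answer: 64/5 ≈ 12.800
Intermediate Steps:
O(A) = -4 + A
x(M) = -3*M
L(z) = 3*z**2 (L(z) = 3*(4 + (-4 + z))**2 = 3*z**2)
L(-16)/x(-20) = (3*(-16)**2)/((-3*(-20))) = (3*256)/60 = 768*(1/60) = 64/5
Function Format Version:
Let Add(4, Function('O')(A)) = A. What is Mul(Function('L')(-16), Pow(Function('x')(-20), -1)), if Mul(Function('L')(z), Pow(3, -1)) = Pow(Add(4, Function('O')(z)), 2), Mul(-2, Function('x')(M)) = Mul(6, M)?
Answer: Rational(64, 5) ≈ 12.800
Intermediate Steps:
Function('O')(A) = Add(-4, A)
Function('x')(M) = Mul(-3, M) (Function('x')(M) = Mul(Rational(-1, 2), Mul(6, M)) = Mul(-3, M))
Function('L')(z) = Mul(3, Pow(z, 2)) (Function('L')(z) = Mul(3, Pow(Add(4, Add(-4, z)), 2)) = Mul(3, Pow(z, 2)))
Mul(Function('L')(-16), Pow(Function('x')(-20), -1)) = Mul(Mul(3, Pow(-16, 2)), Pow(Mul(-3, -20), -1)) = Mul(Mul(3, 256), Pow(60, -1)) = Mul(768, Rational(1, 60)) = Rational(64, 5)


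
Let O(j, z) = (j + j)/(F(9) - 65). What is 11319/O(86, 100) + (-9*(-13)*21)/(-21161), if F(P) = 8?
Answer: -1950448581/519956 ≈ -3751.2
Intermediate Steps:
O(j, z) = -2*j/57 (O(j, z) = (j + j)/(8 - 65) = (2*j)/(-57) = (2*j)*(-1/57) = -2*j/57)
11319/O(86, 100) + (-9*(-13)*21)/(-21161) = 11319/((-2/57*86)) + (-9*(-13)*21)/(-21161) = 11319/(-172/57) + (117*21)*(-1/21161) = 11319*(-57/172) + 2457*(-1/21161) = -645183/172 - 351/3023 = -1950448581/519956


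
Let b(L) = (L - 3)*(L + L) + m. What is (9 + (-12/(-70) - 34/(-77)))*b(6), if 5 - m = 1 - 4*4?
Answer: 29608/55 ≈ 538.33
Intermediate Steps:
m = 20 (m = 5 - (1 - 4*4) = 5 - (1 - 16) = 5 - 1*(-15) = 5 + 15 = 20)
b(L) = 20 + 2*L*(-3 + L) (b(L) = (L - 3)*(L + L) + 20 = (-3 + L)*(2*L) + 20 = 2*L*(-3 + L) + 20 = 20 + 2*L*(-3 + L))
(9 + (-12/(-70) - 34/(-77)))*b(6) = (9 + (-12/(-70) - 34/(-77)))*(20 - 6*6 + 2*6**2) = (9 + (-12*(-1/70) - 34*(-1/77)))*(20 - 36 + 2*36) = (9 + (6/35 + 34/77))*(20 - 36 + 72) = (9 + 236/385)*56 = (3701/385)*56 = 29608/55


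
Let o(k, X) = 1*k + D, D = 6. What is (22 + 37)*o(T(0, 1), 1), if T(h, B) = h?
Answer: 354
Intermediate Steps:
o(k, X) = 6 + k (o(k, X) = 1*k + 6 = k + 6 = 6 + k)
(22 + 37)*o(T(0, 1), 1) = (22 + 37)*(6 + 0) = 59*6 = 354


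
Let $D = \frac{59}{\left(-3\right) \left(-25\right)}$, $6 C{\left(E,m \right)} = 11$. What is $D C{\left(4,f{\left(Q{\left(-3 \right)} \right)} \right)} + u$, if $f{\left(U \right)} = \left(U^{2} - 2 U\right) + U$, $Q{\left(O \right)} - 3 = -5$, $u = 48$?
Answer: $\frac{22249}{450} \approx 49.442$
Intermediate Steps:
$Q{\left(O \right)} = -2$ ($Q{\left(O \right)} = 3 - 5 = -2$)
$f{\left(U \right)} = U^{2} - U$
$C{\left(E,m \right)} = \frac{11}{6}$ ($C{\left(E,m \right)} = \frac{1}{6} \cdot 11 = \frac{11}{6}$)
$D = \frac{59}{75} \approx 0.78667$
$D C{\left(4,f{\left(Q{\left(-3 \right)} \right)} \right)} + u = \frac{59}{75} \cdot \frac{11}{6} + 48 = \frac{649}{450} + 48 = \frac{22249}{450}$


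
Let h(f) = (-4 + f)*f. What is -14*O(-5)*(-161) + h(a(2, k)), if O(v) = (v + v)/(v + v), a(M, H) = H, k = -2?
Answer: 2266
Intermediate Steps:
O(v) = 1 (O(v) = (2*v)/((2*v)) = (2*v)*(1/(2*v)) = 1)
h(f) = f*(-4 + f)
-14*O(-5)*(-161) + h(a(2, k)) = -14*1*(-161) - 2*(-4 - 2) = -14*(-161) - 2*(-6) = 2254 + 12 = 2266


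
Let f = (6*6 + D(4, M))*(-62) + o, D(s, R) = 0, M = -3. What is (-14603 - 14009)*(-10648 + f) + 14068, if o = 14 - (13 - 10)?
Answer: 368221896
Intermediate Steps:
o = 11 (o = 14 - 1*3 = 14 - 3 = 11)
f = -2221 (f = (6*6 + 0)*(-62) + 11 = (36 + 0)*(-62) + 11 = 36*(-62) + 11 = -2232 + 11 = -2221)
(-14603 - 14009)*(-10648 + f) + 14068 = (-14603 - 14009)*(-10648 - 2221) + 14068 = -28612*(-12869) + 14068 = 368207828 + 14068 = 368221896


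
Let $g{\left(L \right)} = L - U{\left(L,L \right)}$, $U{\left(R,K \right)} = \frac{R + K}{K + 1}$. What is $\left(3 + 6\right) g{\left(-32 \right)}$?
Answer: $- \frac{9504}{31} \approx -306.58$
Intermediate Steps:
$U{\left(R,K \right)} = \frac{K + R}{1 + K}$
$g{\left(L \right)} = L - \frac{2 L}{1 + L}$ ($g{\left(L \right)} = L - \frac{L + L}{1 + L} = L - \frac{2 L}{1 + L}$)
$\left(3 + 6\right) g{\left(-32 \right)} = \left(3 + 6\right) \left(- \frac{32 \left(-1 - 32\right)}{1 - 32}\right) = 9 \left(\left(-32\right) \frac{1}{-31} \left(-33\right)\right) = 9 \left(\left(-32\right) \left(- \frac{1}{31}\right) \left(-33\right)\right) = 9 \left(- \frac{1056}{31}\right) = - \frac{9504}{31}$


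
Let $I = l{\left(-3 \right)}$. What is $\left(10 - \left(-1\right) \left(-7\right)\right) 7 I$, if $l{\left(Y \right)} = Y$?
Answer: $-63$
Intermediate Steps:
$I = -3$
$\left(10 - \left(-1\right) \left(-7\right)\right) 7 I = \left(10 - \left(-1\right) \left(-7\right)\right) 7 \left(-3\right) = \left(10 - 7\right) 7 \left(-3\right) = 3 \cdot 7 \left(-3\right) = 21 \left(-3\right) = -63$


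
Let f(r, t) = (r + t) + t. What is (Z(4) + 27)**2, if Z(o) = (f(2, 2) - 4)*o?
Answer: 1225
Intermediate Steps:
f(r, t) = r + 2*t
Z(o) = 2*o (Z(o) = ((2 + 2*2) - 4)*o = ((2 + 4) - 4)*o = (6 - 4)*o = 2*o)
(Z(4) + 27)**2 = (2*4 + 27)**2 = (8 + 27)**2 = 35**2 = 1225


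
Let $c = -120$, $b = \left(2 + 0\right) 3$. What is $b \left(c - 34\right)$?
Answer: $-924$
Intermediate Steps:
$b = 6$ ($b = 2 \cdot 3 = 6$)
$b \left(c - 34\right) = 6 \left(-120 - 34\right) = 6 \left(-154\right) = -924$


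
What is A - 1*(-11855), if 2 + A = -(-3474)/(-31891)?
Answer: 378000549/31891 ≈ 11853.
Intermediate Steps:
A = -67256/31891 (A = -2 - (-3474)/(-31891) = -2 - (-3474)*(-1)/31891 = -2 - 1*3474/31891 = -2 - 3474/31891 = -67256/31891 ≈ -2.1089)
A - 1*(-11855) = -67256/31891 - 1*(-11855) = -67256/31891 + 11855 = 378000549/31891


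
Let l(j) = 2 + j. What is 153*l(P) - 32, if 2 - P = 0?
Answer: 580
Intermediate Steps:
P = 2 (P = 2 - 1*0 = 2 + 0 = 2)
153*l(P) - 32 = 153*(2 + 2) - 32 = 153*4 - 32 = 612 - 32 = 580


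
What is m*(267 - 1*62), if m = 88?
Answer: 18040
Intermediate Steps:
m*(267 - 1*62) = 88*(267 - 1*62) = 88*(267 - 62) = 88*205 = 18040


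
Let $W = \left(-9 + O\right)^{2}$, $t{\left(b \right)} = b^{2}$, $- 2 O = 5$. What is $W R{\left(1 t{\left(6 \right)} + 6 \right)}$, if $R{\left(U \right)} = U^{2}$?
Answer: $233289$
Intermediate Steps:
$O = - \frac{5}{2}$ ($O = \left(- \frac{1}{2}\right) 5 = - \frac{5}{2} \approx -2.5$)
$W = \frac{529}{4}$ ($W = \left(-9 - \frac{5}{2}\right)^{2} = \left(- \frac{23}{2}\right)^{2} = \frac{529}{4} \approx 132.25$)
$W R{\left(1 t{\left(6 \right)} + 6 \right)} = \frac{529 \left(1 \cdot 6^{2} + 6\right)^{2}}{4} = \frac{529 \left(1 \cdot 36 + 6\right)^{2}}{4} = \frac{529 \left(36 + 6\right)^{2}}{4} = \frac{529 \cdot 42^{2}}{4} = \frac{529}{4} \cdot 1764 = 233289$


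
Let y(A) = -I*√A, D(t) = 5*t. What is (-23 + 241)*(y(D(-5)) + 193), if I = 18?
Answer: 42074 - 19620*I ≈ 42074.0 - 19620.0*I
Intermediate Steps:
y(A) = -18*√A
(-23 + 241)*(y(D(-5)) + 193) = (-23 + 241)*(-18*5*I + 193) = 218*(-90*I + 193) = 218*(193 - 90*I) = 42074 - 19620*I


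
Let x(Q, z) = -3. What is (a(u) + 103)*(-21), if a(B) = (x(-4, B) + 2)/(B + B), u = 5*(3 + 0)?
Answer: -21623/10 ≈ -2162.3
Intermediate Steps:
u = 15 (u = 5*3 = 15)
a(B) = -1/(2*B) (a(B) = (-3 + 2)/(B + B) = -1/(2*B))
(a(u) + 103)*(-21) = (-½/15 + 103)*(-21) = (-½*1/15 + 103)*(-21) = (-1/30 + 103)*(-21) = (3089/30)*(-21) = -21623/10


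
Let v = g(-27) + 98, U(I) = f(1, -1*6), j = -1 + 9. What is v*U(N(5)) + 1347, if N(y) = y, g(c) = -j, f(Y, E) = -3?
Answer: 1077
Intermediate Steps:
j = 8
g(c) = -8 (g(c) = -1*8 = -8)
U(I) = -3
v = 90 (v = -8 + 98 = 90)
v*U(N(5)) + 1347 = 90*(-3) + 1347 = -270 + 1347 = 1077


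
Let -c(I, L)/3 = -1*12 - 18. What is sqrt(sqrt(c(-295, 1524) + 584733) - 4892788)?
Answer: sqrt(-4892788 + sqrt(584823)) ≈ 2211.8*I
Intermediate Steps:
c(I, L) = 90 (c(I, L) = -3*(-1*12 - 18) = -3*(-12 - 18) = -3*(-30) = 90)
sqrt(sqrt(c(-295, 1524) + 584733) - 4892788) = sqrt(sqrt(90 + 584733) - 4892788) = sqrt(sqrt(584823) - 4892788) = sqrt(-4892788 + sqrt(584823))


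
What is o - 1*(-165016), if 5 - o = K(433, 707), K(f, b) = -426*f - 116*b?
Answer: 431491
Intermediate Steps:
o = 266475 (o = 5 - (-426*433 - 116*707) = 5 - (-184458 - 82012) = 5 - 1*(-266470) = 5 + 266470 = 266475)
o - 1*(-165016) = 266475 - 1*(-165016) = 266475 + 165016 = 431491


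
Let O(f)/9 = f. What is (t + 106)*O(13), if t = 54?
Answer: 18720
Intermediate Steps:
O(f) = 9*f
(t + 106)*O(13) = (54 + 106)*(9*13) = 160*117 = 18720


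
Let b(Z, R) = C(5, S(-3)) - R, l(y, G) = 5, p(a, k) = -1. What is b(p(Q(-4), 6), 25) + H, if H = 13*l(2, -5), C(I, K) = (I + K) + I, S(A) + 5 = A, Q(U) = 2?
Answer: 42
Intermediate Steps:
S(A) = -5 + A
C(I, K) = K + 2*I
b(Z, R) = 2 - R (b(Z, R) = ((-5 - 3) + 2*5) - R = (-8 + 10) - R = 2 - R)
H = 65 (H = 13*5 = 65)
b(p(Q(-4), 6), 25) + H = (2 - 1*25) + 65 = (2 - 25) + 65 = -23 + 65 = 42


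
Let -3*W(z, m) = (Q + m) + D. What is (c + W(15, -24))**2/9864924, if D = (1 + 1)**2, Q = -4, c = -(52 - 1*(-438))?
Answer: 58081/2466231 ≈ 0.023551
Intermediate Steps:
c = -490 (c = -(52 + 438) = -1*490 = -490)
D = 4 (D = 2**2 = 4)
W(z, m) = -m/3 (W(z, m) = -((-4 + m) + 4)/3 = -m/3)
(c + W(15, -24))**2/9864924 = (-490 - 1/3*(-24))**2/9864924 = (-490 + 8)**2*(1/9864924) = (-482)**2*(1/9864924) = 232324*(1/9864924) = 58081/2466231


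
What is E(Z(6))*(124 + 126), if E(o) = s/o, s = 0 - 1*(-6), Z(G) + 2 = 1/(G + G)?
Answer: -18000/23 ≈ -782.61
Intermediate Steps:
Z(G) = -2 + 1/(2*G) (Z(G) = -2 + 1/(G + G) = -2 + 1/(2*G))
s = 6 (s = 0 + 6 = 6)
E(o) = 6/o
E(Z(6))*(124 + 126) = (6/(-2 + (½)/6))*(124 + 126) = (6/(-2 + (½)*(⅙)))*250 = (6/(-2 + 1/12))*250 = (6/(-23/12))*250 = (6*(-12/23))*250 = -72/23*250 = -18000/23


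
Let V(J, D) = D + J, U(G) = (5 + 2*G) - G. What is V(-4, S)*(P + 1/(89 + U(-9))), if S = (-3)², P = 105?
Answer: 8926/17 ≈ 525.06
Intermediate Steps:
U(G) = 5 + G
S = 9
V(-4, S)*(P + 1/(89 + U(-9))) = (9 - 4)*(105 + 1/(89 + (5 - 9))) = 5*(105 + 1/(89 - 4)) = 5*(105 + 1/85) = 5*(8926/85) = 8926/17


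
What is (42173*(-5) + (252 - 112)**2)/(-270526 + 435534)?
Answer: -191265/165008 ≈ -1.1591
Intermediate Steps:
(42173*(-5) + (252 - 112)**2)/(-270526 + 435534) = (-210865 + 140**2)/165008 = (-210865 + 19600)*(1/165008) = -191265*1/165008 = -191265/165008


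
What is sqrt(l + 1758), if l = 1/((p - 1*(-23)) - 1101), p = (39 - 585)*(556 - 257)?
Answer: sqrt(11868700194365)/82166 ≈ 41.929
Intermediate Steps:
p = -163254 (p = -546*299 = -163254)
l = -1/164332 (l = 1/((-163254 - 1*(-23)) - 1101) = 1/((-163254 + 23) - 1101) = 1/(-163231 - 1101) = 1/(-164332) = -1/164332 ≈ -6.0852e-6)
sqrt(l + 1758) = sqrt(-1/164332 + 1758) = sqrt(288895655/164332) = sqrt(11868700194365)/82166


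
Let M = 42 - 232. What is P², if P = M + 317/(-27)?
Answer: 29669809/729 ≈ 40699.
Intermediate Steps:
M = -190
P = -5447/27 (P = -190 + 317/(-27) = -190 + 317*(-1/27) = -190 - 317/27 = -5447/27 ≈ -201.74)
P² = (-5447/27)² = 29669809/729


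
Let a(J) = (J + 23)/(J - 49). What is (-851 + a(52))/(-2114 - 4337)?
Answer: 826/6451 ≈ 0.12804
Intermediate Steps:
a(J) = (23 + J)/(-49 + J)
(-851 + a(52))/(-2114 - 4337) = (-851 + (23 + 52)/(-49 + 52))/(-2114 - 4337) = (-851 + 75/3)/(-6451) = (-851 + (⅓)*75)*(-1/6451) = (-851 + 25)*(-1/6451) = -826*(-1/6451) = 826/6451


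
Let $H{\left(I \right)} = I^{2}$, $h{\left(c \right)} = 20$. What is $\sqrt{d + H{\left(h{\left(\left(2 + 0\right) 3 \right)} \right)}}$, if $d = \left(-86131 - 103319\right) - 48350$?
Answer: $10 i \sqrt{2374} \approx 487.24 i$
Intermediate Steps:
$d = -237800$ ($d = \left(-86131 - 103319\right) - 48350 = -189450 - 48350 = -237800$)
$\sqrt{d + H{\left(h{\left(\left(2 + 0\right) 3 \right)} \right)}} = \sqrt{-237800 + 20^{2}} = \sqrt{-237800 + 400} = \sqrt{-237400} = 10 i \sqrt{2374}$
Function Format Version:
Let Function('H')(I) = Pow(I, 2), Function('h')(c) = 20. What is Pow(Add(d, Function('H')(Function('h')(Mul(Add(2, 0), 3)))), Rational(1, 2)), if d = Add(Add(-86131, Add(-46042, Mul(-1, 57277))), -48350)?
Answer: Mul(10, I, Pow(2374, Rational(1, 2))) ≈ Mul(487.24, I)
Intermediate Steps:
d = -237800 (d = Add(Add(-86131, Add(-46042, -57277)), -48350) = Add(Add(-86131, -103319), -48350) = Add(-189450, -48350) = -237800)
Pow(Add(d, Function('H')(Function('h')(Mul(Add(2, 0), 3)))), Rational(1, 2)) = Pow(Add(-237800, Pow(20, 2)), Rational(1, 2)) = Pow(Add(-237800, 400), Rational(1, 2)) = Pow(-237400, Rational(1, 2)) = Mul(10, I, Pow(2374, Rational(1, 2)))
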